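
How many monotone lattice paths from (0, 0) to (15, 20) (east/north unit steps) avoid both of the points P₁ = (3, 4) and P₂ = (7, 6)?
Number of paths = 1802335665

Inclusion–exclusion. Total paths: C(35, 15) = 3247943160. Through P₁: C(7, 3)·C(28, 12) = 1064761425. Through P₂: C(13, 7)·C(22, 8) = 548725320. Since P₁ is strictly southwest of P₂, a monotone path through both must visit P₁ then P₂; paths through both = C(7, 3)·C(6, 4)·C(22, 8) = 167879250. Avoid both = 3247943160 − 1064761425 − 548725320 + 167879250 = 1802335665.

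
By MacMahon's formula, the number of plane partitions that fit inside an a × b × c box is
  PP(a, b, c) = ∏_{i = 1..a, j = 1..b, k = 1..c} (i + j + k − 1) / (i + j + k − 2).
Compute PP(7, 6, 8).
PP(7, 6, 8) = 19702998159210080

Evaluate the triple product over i = 1..7, j = 1..6, k = 1..8. The factors are (2/1) · (3/2) · (4/3) · (5/4) · (6/5) · (7/6) · (8/7) · (9/8) · … (336 factors total). The numerators and denominators telescope so the product is an integer; carrying out the multiplication exactly gives PP(7, 6, 8) = 19702998159210080.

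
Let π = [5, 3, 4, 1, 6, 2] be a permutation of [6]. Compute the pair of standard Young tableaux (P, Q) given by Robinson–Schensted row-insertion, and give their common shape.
P = [1, 2, 6] / [3, 4] / [5];  Q = [1, 3, 5] / [2, 6] / [4];  common shape = (3, 2, 1)

Row-insert the values π_1, π_2, … into P one at a time, bumping the leftmost entry strictly greater than the inserted value down to the next row. The recording tableau Q records, in position (i, j), the step at which that cell was added to P.
  Insert 5 (step 1): P = [5];  Q = [1]
  Insert 3 (step 2): P = [3] / [5];  Q = [1] / [2]
  Insert 4 (step 3): P = [3, 4] / [5];  Q = [1, 3] / [2]
  Insert 1 (step 4): P = [1, 4] / [3] / [5];  Q = [1, 3] / [2] / [4]
  Insert 6 (step 5): P = [1, 4, 6] / [3] / [5];  Q = [1, 3, 5] / [2] / [4]
  Insert 2 (step 6): P = [1, 2, 6] / [3, 4] / [5];  Q = [1, 3, 5] / [2, 6] / [4]
Final shape: (3, 2, 1).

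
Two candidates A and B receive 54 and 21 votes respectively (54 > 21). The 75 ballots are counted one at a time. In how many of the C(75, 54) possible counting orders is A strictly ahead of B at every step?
Strict-lead orderings = 925555503026503448

Total orderings of the 75 votes with 54 for A: C(75, 54) = 2103535234151144200. By the Bertrand ballot formula (Cycle Lemma / reflection principle), the number of orderings in which A is strictly ahead of B throughout is (p − q)/(p + q) · C(p + q, p) = (54 − 21)/(54 + 21) · 2103535234151144200 = 925555503026503448.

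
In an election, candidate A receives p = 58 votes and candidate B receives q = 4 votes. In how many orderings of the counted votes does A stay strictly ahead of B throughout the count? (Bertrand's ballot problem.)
Strict-lead orderings = 485865

Total orderings of the 62 votes with 58 for A: C(62, 58) = 557845. By the Bertrand ballot formula (Cycle Lemma / reflection principle), the number of orderings in which A is strictly ahead of B throughout is (p − q)/(p + q) · C(p + q, p) = (58 − 4)/(58 + 4) · 557845 = 485865.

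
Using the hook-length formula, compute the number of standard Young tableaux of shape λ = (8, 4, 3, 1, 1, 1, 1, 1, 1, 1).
# SYT of shape (8, 4, 3, 1, 1, 1, 1, 1, 1, 1) = 439338900

Hook-length formula: f^λ = n! / Π hook(c), product over all cells c of the Young diagram. For λ = (8, 4, 3, 1, 1, 1, 1, 1, 1, 1), n = 22 boxes. Hook lengths by row (left-to-right, top-to-bottom): [17, 9, 8, 6, 4, 3, 2, 1]; [12, 4, 3, 1]; [10, 2, 1]; [7]; [6]; [5]; [4]; [3]; [2]; [1]. Product of hooks = 2558391091200. So f^λ = 22! / 2558391091200 = 1124000727777607680000 / 2558391091200 = 439338900.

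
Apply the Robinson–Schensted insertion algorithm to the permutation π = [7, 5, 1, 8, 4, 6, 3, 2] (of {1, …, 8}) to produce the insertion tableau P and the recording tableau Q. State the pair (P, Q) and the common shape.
P = [1, 2, 6] / [3, 8] / [4] / [5] / [7];  Q = [1, 4, 6] / [2, 5] / [3] / [7] / [8];  common shape = (3, 2, 1, 1, 1)

Row-insert the values π_1, π_2, … into P one at a time, bumping the leftmost entry strictly greater than the inserted value down to the next row. The recording tableau Q records, in position (i, j), the step at which that cell was added to P.
  Insert 7 (step 1): P = [7];  Q = [1]
  Insert 5 (step 2): P = [5] / [7];  Q = [1] / [2]
  Insert 1 (step 3): P = [1] / [5] / [7];  Q = [1] / [2] / [3]
  Insert 8 (step 4): P = [1, 8] / [5] / [7];  Q = [1, 4] / [2] / [3]
  Insert 4 (step 5): P = [1, 4] / [5, 8] / [7];  Q = [1, 4] / [2, 5] / [3]
  Insert 6 (step 6): P = [1, 4, 6] / [5, 8] / [7];  Q = [1, 4, 6] / [2, 5] / [3]
  Insert 3 (step 7): P = [1, 3, 6] / [4, 8] / [5] / [7];  Q = [1, 4, 6] / [2, 5] / [3] / [7]
  Insert 2 (step 8): P = [1, 2, 6] / [3, 8] / [4] / [5] / [7];  Q = [1, 4, 6] / [2, 5] / [3] / [7] / [8]
Final shape: (3, 2, 1, 1, 1).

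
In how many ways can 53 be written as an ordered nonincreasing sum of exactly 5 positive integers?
p(53, 5 parts) = 3266

Partitions of n into exactly k parts are in bijection with partitions of n − k into at most k parts (subtract 1 from each part). So p(53, exactly 5) = p(48, parts ≤ 5). Computing via the recurrence p(m, j) = p(m, j−1) + p(m−j, j) gives 3266.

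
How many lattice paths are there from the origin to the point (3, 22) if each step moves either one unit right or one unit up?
Number of paths = 2300

A monotone lattice path from (0, 0) to (3, 22) consists of 3 east steps and 22 north steps in some order, so it is determined by which 3 of the 25 steps are east. The count is C(25, 3) = 2300.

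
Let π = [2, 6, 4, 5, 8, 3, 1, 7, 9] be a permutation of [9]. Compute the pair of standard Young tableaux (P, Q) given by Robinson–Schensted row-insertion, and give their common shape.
P = [1, 3, 5, 7, 9] / [2, 8] / [4] / [6];  Q = [1, 2, 4, 5, 9] / [3, 8] / [6] / [7];  common shape = (5, 2, 1, 1)

Row-insert the values π_1, π_2, … into P one at a time, bumping the leftmost entry strictly greater than the inserted value down to the next row. The recording tableau Q records, in position (i, j), the step at which that cell was added to P.
  Insert 2 (step 1): P = [2];  Q = [1]
  Insert 6 (step 2): P = [2, 6];  Q = [1, 2]
  Insert 4 (step 3): P = [2, 4] / [6];  Q = [1, 2] / [3]
  Insert 5 (step 4): P = [2, 4, 5] / [6];  Q = [1, 2, 4] / [3]
  Insert 8 (step 5): P = [2, 4, 5, 8] / [6];  Q = [1, 2, 4, 5] / [3]
  Insert 3 (step 6): P = [2, 3, 5, 8] / [4] / [6];  Q = [1, 2, 4, 5] / [3] / [6]
  Insert 1 (step 7): P = [1, 3, 5, 8] / [2] / [4] / [6];  Q = [1, 2, 4, 5] / [3] / [6] / [7]
  Insert 7 (step 8): P = [1, 3, 5, 7] / [2, 8] / [4] / [6];  Q = [1, 2, 4, 5] / [3, 8] / [6] / [7]
  Insert 9 (step 9): P = [1, 3, 5, 7, 9] / [2, 8] / [4] / [6];  Q = [1, 2, 4, 5, 9] / [3, 8] / [6] / [7]
Final shape: (5, 2, 1, 1).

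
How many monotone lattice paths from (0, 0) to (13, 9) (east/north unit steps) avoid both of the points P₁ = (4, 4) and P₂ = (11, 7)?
Number of paths = 216736

Inclusion–exclusion. Total paths: C(22, 13) = 497420. Through P₁: C(8, 4)·C(14, 9) = 140140. Through P₂: C(18, 11)·C(4, 2) = 190944. Since P₁ is strictly southwest of P₂, a monotone path through both must visit P₁ then P₂; paths through both = C(8, 4)·C(10, 7)·C(4, 2) = 50400. Avoid both = 497420 − 140140 − 190944 + 50400 = 216736.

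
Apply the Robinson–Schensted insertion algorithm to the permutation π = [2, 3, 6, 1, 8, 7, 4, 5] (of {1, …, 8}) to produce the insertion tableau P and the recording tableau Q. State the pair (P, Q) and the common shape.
P = [1, 3, 4, 5] / [2, 6, 7] / [8];  Q = [1, 2, 3, 5] / [4, 6, 8] / [7];  common shape = (4, 3, 1)

Row-insert the values π_1, π_2, … into P one at a time, bumping the leftmost entry strictly greater than the inserted value down to the next row. The recording tableau Q records, in position (i, j), the step at which that cell was added to P.
  Insert 2 (step 1): P = [2];  Q = [1]
  Insert 3 (step 2): P = [2, 3];  Q = [1, 2]
  Insert 6 (step 3): P = [2, 3, 6];  Q = [1, 2, 3]
  Insert 1 (step 4): P = [1, 3, 6] / [2];  Q = [1, 2, 3] / [4]
  Insert 8 (step 5): P = [1, 3, 6, 8] / [2];  Q = [1, 2, 3, 5] / [4]
  Insert 7 (step 6): P = [1, 3, 6, 7] / [2, 8];  Q = [1, 2, 3, 5] / [4, 6]
  Insert 4 (step 7): P = [1, 3, 4, 7] / [2, 6] / [8];  Q = [1, 2, 3, 5] / [4, 6] / [7]
  Insert 5 (step 8): P = [1, 3, 4, 5] / [2, 6, 7] / [8];  Q = [1, 2, 3, 5] / [4, 6, 8] / [7]
Final shape: (4, 3, 1).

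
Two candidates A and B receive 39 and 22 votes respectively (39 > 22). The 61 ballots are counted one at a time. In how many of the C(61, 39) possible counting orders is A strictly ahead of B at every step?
Strict-lead orderings = 6169814424129300

Total orderings of the 61 votes with 39 for A: C(61, 39) = 22138745874816900. By the Bertrand ballot formula (Cycle Lemma / reflection principle), the number of orderings in which A is strictly ahead of B throughout is (p − q)/(p + q) · C(p + q, p) = (39 − 22)/(39 + 22) · 22138745874816900 = 6169814424129300.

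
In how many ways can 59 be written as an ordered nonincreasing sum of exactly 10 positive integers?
p(59, 10 parts) = 55494

Partitions of n into exactly k parts are in bijection with partitions of n − k into at most k parts (subtract 1 from each part). So p(59, exactly 10) = p(49, parts ≤ 10). Computing via the recurrence p(m, j) = p(m, j−1) + p(m−j, j) gives 55494.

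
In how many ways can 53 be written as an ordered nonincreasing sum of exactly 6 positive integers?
p(53, 6 parts) = 7104

Partitions of n into exactly k parts are in bijection with partitions of n − k into at most k parts (subtract 1 from each part). So p(53, exactly 6) = p(47, parts ≤ 6). Computing via the recurrence p(m, j) = p(m, j−1) + p(m−j, j) gives 7104.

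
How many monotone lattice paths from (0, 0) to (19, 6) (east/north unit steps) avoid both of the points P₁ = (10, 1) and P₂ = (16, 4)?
Number of paths = 115868

Inclusion–exclusion. Total paths: C(25, 19) = 177100. Through P₁: C(11, 10)·C(14, 9) = 22022. Through P₂: C(20, 16)·C(5, 3) = 48450. Since P₁ is strictly southwest of P₂, a monotone path through both must visit P₁ then P₂; paths through both = C(11, 10)·C(9, 6)·C(5, 3) = 9240. Avoid both = 177100 − 22022 − 48450 + 9240 = 115868.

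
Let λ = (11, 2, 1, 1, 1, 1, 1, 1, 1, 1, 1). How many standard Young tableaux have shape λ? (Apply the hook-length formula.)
# SYT of shape (11, 2, 1, 1, 1, 1, 1, 1, 1, 1, 1) = 3359200

Hook-length formula: f^λ = n! / Π hook(c), product over all cells c of the Young diagram. For λ = (11, 2, 1, 1, 1, 1, 1, 1, 1, 1, 1), n = 22 boxes. Hook lengths by row (left-to-right, top-to-bottom): [21, 11, 9, 8, 7, 6, 5, 4, 3, 2, 1]; [11, 1]; [9]; [8]; [7]; [6]; [5]; [4]; [3]; [2]; [1]. Product of hooks = 334603693670400. So f^λ = 22! / 334603693670400 = 1124000727777607680000 / 334603693670400 = 3359200.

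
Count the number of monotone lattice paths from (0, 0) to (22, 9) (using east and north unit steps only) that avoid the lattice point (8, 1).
Number of paths = 17282145

Total paths from (0, 0) to (22, 9): C(31, 22) = 20160075. Paths through (8, 1): (paths (0, 0) → (8, 1)) × (paths (8, 1) → (22, 9)) = C(9, 8) · C(22, 14) = 9 · 319770 = 2877930. Avoidance count = 20160075 − 2877930 = 17282145.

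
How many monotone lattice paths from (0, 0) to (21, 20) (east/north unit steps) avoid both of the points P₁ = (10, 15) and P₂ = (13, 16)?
Number of paths = 227730500415

Inclusion–exclusion. Total paths: C(41, 21) = 269128937220. Through P₁: C(25, 10)·C(16, 11) = 14277943680. Through P₂: C(29, 13)·C(12, 8) = 33592637925. Since P₁ is strictly southwest of P₂, a monotone path through both must visit P₁ then P₂; paths through both = C(25, 10)·C(4, 3)·C(12, 8) = 6472144800. Avoid both = 269128937220 − 14277943680 − 33592637925 + 6472144800 = 227730500415.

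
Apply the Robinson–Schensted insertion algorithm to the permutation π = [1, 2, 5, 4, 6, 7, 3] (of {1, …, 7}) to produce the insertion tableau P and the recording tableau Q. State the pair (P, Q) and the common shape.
P = [1, 2, 3, 6, 7] / [4] / [5];  Q = [1, 2, 3, 5, 6] / [4] / [7];  common shape = (5, 1, 1)

Row-insert the values π_1, π_2, … into P one at a time, bumping the leftmost entry strictly greater than the inserted value down to the next row. The recording tableau Q records, in position (i, j), the step at which that cell was added to P.
  Insert 1 (step 1): P = [1];  Q = [1]
  Insert 2 (step 2): P = [1, 2];  Q = [1, 2]
  Insert 5 (step 3): P = [1, 2, 5];  Q = [1, 2, 3]
  Insert 4 (step 4): P = [1, 2, 4] / [5];  Q = [1, 2, 3] / [4]
  Insert 6 (step 5): P = [1, 2, 4, 6] / [5];  Q = [1, 2, 3, 5] / [4]
  Insert 7 (step 6): P = [1, 2, 4, 6, 7] / [5];  Q = [1, 2, 3, 5, 6] / [4]
  Insert 3 (step 7): P = [1, 2, 3, 6, 7] / [4] / [5];  Q = [1, 2, 3, 5, 6] / [4] / [7]
Final shape: (5, 1, 1).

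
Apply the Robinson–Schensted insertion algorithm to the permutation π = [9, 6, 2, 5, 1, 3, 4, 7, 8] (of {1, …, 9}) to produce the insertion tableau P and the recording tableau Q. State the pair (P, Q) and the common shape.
P = [1, 3, 4, 7, 8] / [2, 5] / [6] / [9];  Q = [1, 4, 7, 8, 9] / [2, 6] / [3] / [5];  common shape = (5, 2, 1, 1)

Row-insert the values π_1, π_2, … into P one at a time, bumping the leftmost entry strictly greater than the inserted value down to the next row. The recording tableau Q records, in position (i, j), the step at which that cell was added to P.
  Insert 9 (step 1): P = [9];  Q = [1]
  Insert 6 (step 2): P = [6] / [9];  Q = [1] / [2]
  Insert 2 (step 3): P = [2] / [6] / [9];  Q = [1] / [2] / [3]
  Insert 5 (step 4): P = [2, 5] / [6] / [9];  Q = [1, 4] / [2] / [3]
  Insert 1 (step 5): P = [1, 5] / [2] / [6] / [9];  Q = [1, 4] / [2] / [3] / [5]
  Insert 3 (step 6): P = [1, 3] / [2, 5] / [6] / [9];  Q = [1, 4] / [2, 6] / [3] / [5]
  Insert 4 (step 7): P = [1, 3, 4] / [2, 5] / [6] / [9];  Q = [1, 4, 7] / [2, 6] / [3] / [5]
  Insert 7 (step 8): P = [1, 3, 4, 7] / [2, 5] / [6] / [9];  Q = [1, 4, 7, 8] / [2, 6] / [3] / [5]
  Insert 8 (step 9): P = [1, 3, 4, 7, 8] / [2, 5] / [6] / [9];  Q = [1, 4, 7, 8, 9] / [2, 6] / [3] / [5]
Final shape: (5, 2, 1, 1).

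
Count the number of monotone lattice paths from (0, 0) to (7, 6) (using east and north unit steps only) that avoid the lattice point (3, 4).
Number of paths = 1191

Total paths from (0, 0) to (7, 6): C(13, 7) = 1716. Paths through (3, 4): (paths (0, 0) → (3, 4)) × (paths (3, 4) → (7, 6)) = C(7, 3) · C(6, 4) = 35 · 15 = 525. Avoidance count = 1716 − 525 = 1191.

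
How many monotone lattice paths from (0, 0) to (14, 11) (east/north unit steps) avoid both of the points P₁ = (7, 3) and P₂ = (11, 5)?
Number of paths = 3469488

Inclusion–exclusion. Total paths: C(25, 14) = 4457400. Through P₁: C(10, 7)·C(15, 7) = 772200. Through P₂: C(16, 11)·C(9, 3) = 366912. Since P₁ is strictly southwest of P₂, a monotone path through both must visit P₁ then P₂; paths through both = C(10, 7)·C(6, 4)·C(9, 3) = 151200. Avoid both = 4457400 − 772200 − 366912 + 151200 = 3469488.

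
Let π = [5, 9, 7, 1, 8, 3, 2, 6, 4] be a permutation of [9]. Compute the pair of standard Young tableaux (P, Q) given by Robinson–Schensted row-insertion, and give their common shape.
P = [1, 2, 4] / [3, 6, 8] / [5, 7] / [9];  Q = [1, 2, 5] / [3, 6, 8] / [4, 9] / [7];  common shape = (3, 3, 2, 1)

Row-insert the values π_1, π_2, … into P one at a time, bumping the leftmost entry strictly greater than the inserted value down to the next row. The recording tableau Q records, in position (i, j), the step at which that cell was added to P.
  Insert 5 (step 1): P = [5];  Q = [1]
  Insert 9 (step 2): P = [5, 9];  Q = [1, 2]
  Insert 7 (step 3): P = [5, 7] / [9];  Q = [1, 2] / [3]
  Insert 1 (step 4): P = [1, 7] / [5] / [9];  Q = [1, 2] / [3] / [4]
  Insert 8 (step 5): P = [1, 7, 8] / [5] / [9];  Q = [1, 2, 5] / [3] / [4]
  Insert 3 (step 6): P = [1, 3, 8] / [5, 7] / [9];  Q = [1, 2, 5] / [3, 6] / [4]
  Insert 2 (step 7): P = [1, 2, 8] / [3, 7] / [5] / [9];  Q = [1, 2, 5] / [3, 6] / [4] / [7]
  Insert 6 (step 8): P = [1, 2, 6] / [3, 7, 8] / [5] / [9];  Q = [1, 2, 5] / [3, 6, 8] / [4] / [7]
  Insert 4 (step 9): P = [1, 2, 4] / [3, 6, 8] / [5, 7] / [9];  Q = [1, 2, 5] / [3, 6, 8] / [4, 9] / [7]
Final shape: (3, 3, 2, 1).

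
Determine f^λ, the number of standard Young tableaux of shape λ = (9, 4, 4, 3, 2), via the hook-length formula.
# SYT of shape (9, 4, 4, 3, 2) = 1034136180

Hook-length formula: f^λ = n! / Π hook(c), product over all cells c of the Young diagram. For λ = (9, 4, 4, 3, 2), n = 22 boxes. Hook lengths by row (left-to-right, top-to-bottom): [13, 12, 10, 8, 5, 4, 3, 2, 1]; [7, 6, 4, 2]; [6, 5, 3, 1]; [4, 3, 1]; [2, 1]. Product of hooks = 1086898176000. So f^λ = 22! / 1086898176000 = 1124000727777607680000 / 1086898176000 = 1034136180.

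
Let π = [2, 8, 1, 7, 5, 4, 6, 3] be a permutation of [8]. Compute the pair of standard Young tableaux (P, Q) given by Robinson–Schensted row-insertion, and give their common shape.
P = [1, 3, 6] / [2, 4] / [5] / [7] / [8];  Q = [1, 2, 7] / [3, 4] / [5] / [6] / [8];  common shape = (3, 2, 1, 1, 1)

Row-insert the values π_1, π_2, … into P one at a time, bumping the leftmost entry strictly greater than the inserted value down to the next row. The recording tableau Q records, in position (i, j), the step at which that cell was added to P.
  Insert 2 (step 1): P = [2];  Q = [1]
  Insert 8 (step 2): P = [2, 8];  Q = [1, 2]
  Insert 1 (step 3): P = [1, 8] / [2];  Q = [1, 2] / [3]
  Insert 7 (step 4): P = [1, 7] / [2, 8];  Q = [1, 2] / [3, 4]
  Insert 5 (step 5): P = [1, 5] / [2, 7] / [8];  Q = [1, 2] / [3, 4] / [5]
  Insert 4 (step 6): P = [1, 4] / [2, 5] / [7] / [8];  Q = [1, 2] / [3, 4] / [5] / [6]
  Insert 6 (step 7): P = [1, 4, 6] / [2, 5] / [7] / [8];  Q = [1, 2, 7] / [3, 4] / [5] / [6]
  Insert 3 (step 8): P = [1, 3, 6] / [2, 4] / [5] / [7] / [8];  Q = [1, 2, 7] / [3, 4] / [5] / [6] / [8]
Final shape: (3, 2, 1, 1, 1).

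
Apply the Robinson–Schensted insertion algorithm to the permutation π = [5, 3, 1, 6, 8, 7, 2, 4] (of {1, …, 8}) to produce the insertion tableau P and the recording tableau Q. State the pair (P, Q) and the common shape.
P = [1, 2, 4] / [3, 6, 7] / [5, 8];  Q = [1, 4, 5] / [2, 6, 8] / [3, 7];  common shape = (3, 3, 2)

Row-insert the values π_1, π_2, … into P one at a time, bumping the leftmost entry strictly greater than the inserted value down to the next row. The recording tableau Q records, in position (i, j), the step at which that cell was added to P.
  Insert 5 (step 1): P = [5];  Q = [1]
  Insert 3 (step 2): P = [3] / [5];  Q = [1] / [2]
  Insert 1 (step 3): P = [1] / [3] / [5];  Q = [1] / [2] / [3]
  Insert 6 (step 4): P = [1, 6] / [3] / [5];  Q = [1, 4] / [2] / [3]
  Insert 8 (step 5): P = [1, 6, 8] / [3] / [5];  Q = [1, 4, 5] / [2] / [3]
  Insert 7 (step 6): P = [1, 6, 7] / [3, 8] / [5];  Q = [1, 4, 5] / [2, 6] / [3]
  Insert 2 (step 7): P = [1, 2, 7] / [3, 6] / [5, 8];  Q = [1, 4, 5] / [2, 6] / [3, 7]
  Insert 4 (step 8): P = [1, 2, 4] / [3, 6, 7] / [5, 8];  Q = [1, 4, 5] / [2, 6, 8] / [3, 7]
Final shape: (3, 3, 2).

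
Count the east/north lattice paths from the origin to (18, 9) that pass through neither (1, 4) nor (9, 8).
Number of paths = 4336805

Inclusion–exclusion. Total paths: C(27, 18) = 4686825. Through P₁: C(5, 1)·C(22, 17) = 131670. Through P₂: C(17, 9)·C(10, 9) = 243100. Since P₁ is strictly southwest of P₂, a monotone path through both must visit P₁ then P₂; paths through both = C(5, 1)·C(12, 8)·C(10, 9) = 24750. Avoid both = 4686825 − 131670 − 243100 + 24750 = 4336805.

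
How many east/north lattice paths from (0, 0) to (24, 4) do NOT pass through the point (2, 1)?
Number of paths = 13575

Total paths from (0, 0) to (24, 4): C(28, 24) = 20475. Paths through (2, 1): (paths (0, 0) → (2, 1)) × (paths (2, 1) → (24, 4)) = C(3, 2) · C(25, 22) = 3 · 2300 = 6900. Avoidance count = 20475 − 6900 = 13575.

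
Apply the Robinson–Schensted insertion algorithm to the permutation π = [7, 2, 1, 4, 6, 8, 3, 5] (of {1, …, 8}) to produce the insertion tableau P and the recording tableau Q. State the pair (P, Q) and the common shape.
P = [1, 3, 5, 8] / [2, 4, 6] / [7];  Q = [1, 4, 5, 6] / [2, 7, 8] / [3];  common shape = (4, 3, 1)

Row-insert the values π_1, π_2, … into P one at a time, bumping the leftmost entry strictly greater than the inserted value down to the next row. The recording tableau Q records, in position (i, j), the step at which that cell was added to P.
  Insert 7 (step 1): P = [7];  Q = [1]
  Insert 2 (step 2): P = [2] / [7];  Q = [1] / [2]
  Insert 1 (step 3): P = [1] / [2] / [7];  Q = [1] / [2] / [3]
  Insert 4 (step 4): P = [1, 4] / [2] / [7];  Q = [1, 4] / [2] / [3]
  Insert 6 (step 5): P = [1, 4, 6] / [2] / [7];  Q = [1, 4, 5] / [2] / [3]
  Insert 8 (step 6): P = [1, 4, 6, 8] / [2] / [7];  Q = [1, 4, 5, 6] / [2] / [3]
  Insert 3 (step 7): P = [1, 3, 6, 8] / [2, 4] / [7];  Q = [1, 4, 5, 6] / [2, 7] / [3]
  Insert 5 (step 8): P = [1, 3, 5, 8] / [2, 4, 6] / [7];  Q = [1, 4, 5, 6] / [2, 7, 8] / [3]
Final shape: (4, 3, 1).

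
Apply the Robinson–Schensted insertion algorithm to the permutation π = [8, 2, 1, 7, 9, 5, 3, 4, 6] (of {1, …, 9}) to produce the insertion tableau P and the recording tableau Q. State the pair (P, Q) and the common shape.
P = [1, 3, 4, 6] / [2, 5, 9] / [7] / [8];  Q = [1, 4, 5, 9] / [2, 6, 8] / [3] / [7];  common shape = (4, 3, 1, 1)

Row-insert the values π_1, π_2, … into P one at a time, bumping the leftmost entry strictly greater than the inserted value down to the next row. The recording tableau Q records, in position (i, j), the step at which that cell was added to P.
  Insert 8 (step 1): P = [8];  Q = [1]
  Insert 2 (step 2): P = [2] / [8];  Q = [1] / [2]
  Insert 1 (step 3): P = [1] / [2] / [8];  Q = [1] / [2] / [3]
  Insert 7 (step 4): P = [1, 7] / [2] / [8];  Q = [1, 4] / [2] / [3]
  Insert 9 (step 5): P = [1, 7, 9] / [2] / [8];  Q = [1, 4, 5] / [2] / [3]
  Insert 5 (step 6): P = [1, 5, 9] / [2, 7] / [8];  Q = [1, 4, 5] / [2, 6] / [3]
  Insert 3 (step 7): P = [1, 3, 9] / [2, 5] / [7] / [8];  Q = [1, 4, 5] / [2, 6] / [3] / [7]
  Insert 4 (step 8): P = [1, 3, 4] / [2, 5, 9] / [7] / [8];  Q = [1, 4, 5] / [2, 6, 8] / [3] / [7]
  Insert 6 (step 9): P = [1, 3, 4, 6] / [2, 5, 9] / [7] / [8];  Q = [1, 4, 5, 9] / [2, 6, 8] / [3] / [7]
Final shape: (4, 3, 1, 1).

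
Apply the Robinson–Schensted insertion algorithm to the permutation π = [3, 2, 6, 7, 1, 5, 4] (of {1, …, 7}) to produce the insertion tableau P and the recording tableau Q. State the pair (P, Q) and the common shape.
P = [1, 4, 7] / [2, 5] / [3, 6];  Q = [1, 3, 4] / [2, 6] / [5, 7];  common shape = (3, 2, 2)

Row-insert the values π_1, π_2, … into P one at a time, bumping the leftmost entry strictly greater than the inserted value down to the next row. The recording tableau Q records, in position (i, j), the step at which that cell was added to P.
  Insert 3 (step 1): P = [3];  Q = [1]
  Insert 2 (step 2): P = [2] / [3];  Q = [1] / [2]
  Insert 6 (step 3): P = [2, 6] / [3];  Q = [1, 3] / [2]
  Insert 7 (step 4): P = [2, 6, 7] / [3];  Q = [1, 3, 4] / [2]
  Insert 1 (step 5): P = [1, 6, 7] / [2] / [3];  Q = [1, 3, 4] / [2] / [5]
  Insert 5 (step 6): P = [1, 5, 7] / [2, 6] / [3];  Q = [1, 3, 4] / [2, 6] / [5]
  Insert 4 (step 7): P = [1, 4, 7] / [2, 5] / [3, 6];  Q = [1, 3, 4] / [2, 6] / [5, 7]
Final shape: (3, 2, 2).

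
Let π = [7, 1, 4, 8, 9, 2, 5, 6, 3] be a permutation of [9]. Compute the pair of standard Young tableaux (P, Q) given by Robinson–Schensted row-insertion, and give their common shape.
P = [1, 2, 3, 6] / [4, 5, 9] / [7, 8];  Q = [1, 3, 4, 5] / [2, 7, 8] / [6, 9];  common shape = (4, 3, 2)

Row-insert the values π_1, π_2, … into P one at a time, bumping the leftmost entry strictly greater than the inserted value down to the next row. The recording tableau Q records, in position (i, j), the step at which that cell was added to P.
  Insert 7 (step 1): P = [7];  Q = [1]
  Insert 1 (step 2): P = [1] / [7];  Q = [1] / [2]
  Insert 4 (step 3): P = [1, 4] / [7];  Q = [1, 3] / [2]
  Insert 8 (step 4): P = [1, 4, 8] / [7];  Q = [1, 3, 4] / [2]
  Insert 9 (step 5): P = [1, 4, 8, 9] / [7];  Q = [1, 3, 4, 5] / [2]
  Insert 2 (step 6): P = [1, 2, 8, 9] / [4] / [7];  Q = [1, 3, 4, 5] / [2] / [6]
  Insert 5 (step 7): P = [1, 2, 5, 9] / [4, 8] / [7];  Q = [1, 3, 4, 5] / [2, 7] / [6]
  Insert 6 (step 8): P = [1, 2, 5, 6] / [4, 8, 9] / [7];  Q = [1, 3, 4, 5] / [2, 7, 8] / [6]
  Insert 3 (step 9): P = [1, 2, 3, 6] / [4, 5, 9] / [7, 8];  Q = [1, 3, 4, 5] / [2, 7, 8] / [6, 9]
Final shape: (4, 3, 2).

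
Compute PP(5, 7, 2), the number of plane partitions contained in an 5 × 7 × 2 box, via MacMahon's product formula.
PP(5, 7, 2) = 169884

Evaluate the triple product over i = 1..5, j = 1..7, k = 1..2. The factors are (2/1) · (3/2) · (3/2) · (4/3) · (4/3) · (5/4) · (5/4) · (6/5) · … (70 factors total). The numerators and denominators telescope so the product is an integer; carrying out the multiplication exactly gives PP(5, 7, 2) = 169884.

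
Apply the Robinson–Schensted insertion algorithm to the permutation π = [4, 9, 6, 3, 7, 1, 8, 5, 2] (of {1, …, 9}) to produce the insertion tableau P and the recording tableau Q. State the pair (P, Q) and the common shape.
P = [1, 2, 7, 8] / [3, 5] / [4, 6] / [9];  Q = [1, 2, 5, 7] / [3, 8] / [4, 9] / [6];  common shape = (4, 2, 2, 1)

Row-insert the values π_1, π_2, … into P one at a time, bumping the leftmost entry strictly greater than the inserted value down to the next row. The recording tableau Q records, in position (i, j), the step at which that cell was added to P.
  Insert 4 (step 1): P = [4];  Q = [1]
  Insert 9 (step 2): P = [4, 9];  Q = [1, 2]
  Insert 6 (step 3): P = [4, 6] / [9];  Q = [1, 2] / [3]
  Insert 3 (step 4): P = [3, 6] / [4] / [9];  Q = [1, 2] / [3] / [4]
  Insert 7 (step 5): P = [3, 6, 7] / [4] / [9];  Q = [1, 2, 5] / [3] / [4]
  Insert 1 (step 6): P = [1, 6, 7] / [3] / [4] / [9];  Q = [1, 2, 5] / [3] / [4] / [6]
  Insert 8 (step 7): P = [1, 6, 7, 8] / [3] / [4] / [9];  Q = [1, 2, 5, 7] / [3] / [4] / [6]
  Insert 5 (step 8): P = [1, 5, 7, 8] / [3, 6] / [4] / [9];  Q = [1, 2, 5, 7] / [3, 8] / [4] / [6]
  Insert 2 (step 9): P = [1, 2, 7, 8] / [3, 5] / [4, 6] / [9];  Q = [1, 2, 5, 7] / [3, 8] / [4, 9] / [6]
Final shape: (4, 2, 2, 1).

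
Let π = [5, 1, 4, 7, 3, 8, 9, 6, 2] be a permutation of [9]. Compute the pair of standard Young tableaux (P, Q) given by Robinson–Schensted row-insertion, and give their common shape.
P = [1, 2, 6, 8, 9] / [3, 7] / [4] / [5];  Q = [1, 3, 4, 6, 7] / [2, 8] / [5] / [9];  common shape = (5, 2, 1, 1)

Row-insert the values π_1, π_2, … into P one at a time, bumping the leftmost entry strictly greater than the inserted value down to the next row. The recording tableau Q records, in position (i, j), the step at which that cell was added to P.
  Insert 5 (step 1): P = [5];  Q = [1]
  Insert 1 (step 2): P = [1] / [5];  Q = [1] / [2]
  Insert 4 (step 3): P = [1, 4] / [5];  Q = [1, 3] / [2]
  Insert 7 (step 4): P = [1, 4, 7] / [5];  Q = [1, 3, 4] / [2]
  Insert 3 (step 5): P = [1, 3, 7] / [4] / [5];  Q = [1, 3, 4] / [2] / [5]
  Insert 8 (step 6): P = [1, 3, 7, 8] / [4] / [5];  Q = [1, 3, 4, 6] / [2] / [5]
  Insert 9 (step 7): P = [1, 3, 7, 8, 9] / [4] / [5];  Q = [1, 3, 4, 6, 7] / [2] / [5]
  Insert 6 (step 8): P = [1, 3, 6, 8, 9] / [4, 7] / [5];  Q = [1, 3, 4, 6, 7] / [2, 8] / [5]
  Insert 2 (step 9): P = [1, 2, 6, 8, 9] / [3, 7] / [4] / [5];  Q = [1, 3, 4, 6, 7] / [2, 8] / [5] / [9]
Final shape: (5, 2, 1, 1).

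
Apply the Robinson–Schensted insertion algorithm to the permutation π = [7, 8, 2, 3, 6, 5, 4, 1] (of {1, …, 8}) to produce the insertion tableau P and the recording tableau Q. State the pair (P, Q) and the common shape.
P = [1, 3, 4] / [2, 8] / [5] / [6] / [7];  Q = [1, 2, 5] / [3, 4] / [6] / [7] / [8];  common shape = (3, 2, 1, 1, 1)

Row-insert the values π_1, π_2, … into P one at a time, bumping the leftmost entry strictly greater than the inserted value down to the next row. The recording tableau Q records, in position (i, j), the step at which that cell was added to P.
  Insert 7 (step 1): P = [7];  Q = [1]
  Insert 8 (step 2): P = [7, 8];  Q = [1, 2]
  Insert 2 (step 3): P = [2, 8] / [7];  Q = [1, 2] / [3]
  Insert 3 (step 4): P = [2, 3] / [7, 8];  Q = [1, 2] / [3, 4]
  Insert 6 (step 5): P = [2, 3, 6] / [7, 8];  Q = [1, 2, 5] / [3, 4]
  Insert 5 (step 6): P = [2, 3, 5] / [6, 8] / [7];  Q = [1, 2, 5] / [3, 4] / [6]
  Insert 4 (step 7): P = [2, 3, 4] / [5, 8] / [6] / [7];  Q = [1, 2, 5] / [3, 4] / [6] / [7]
  Insert 1 (step 8): P = [1, 3, 4] / [2, 8] / [5] / [6] / [7];  Q = [1, 2, 5] / [3, 4] / [6] / [7] / [8]
Final shape: (3, 2, 1, 1, 1).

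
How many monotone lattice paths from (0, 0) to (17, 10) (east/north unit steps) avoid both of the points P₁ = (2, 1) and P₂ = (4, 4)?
Number of paths = 3428493

Inclusion–exclusion. Total paths: C(27, 17) = 8436285. Through P₁: C(3, 2)·C(24, 15) = 3922512. Through P₂: C(8, 4)·C(19, 13) = 1899240. Since P₁ is strictly southwest of P₂, a monotone path through both must visit P₁ then P₂; paths through both = C(3, 2)·C(5, 2)·C(19, 13) = 813960. Avoid both = 8436285 − 3922512 − 1899240 + 813960 = 3428493.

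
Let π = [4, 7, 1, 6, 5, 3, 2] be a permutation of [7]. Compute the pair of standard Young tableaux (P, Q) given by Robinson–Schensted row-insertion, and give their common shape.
P = [1, 2] / [3, 5] / [4] / [6] / [7];  Q = [1, 2] / [3, 4] / [5] / [6] / [7];  common shape = (2, 2, 1, 1, 1)

Row-insert the values π_1, π_2, … into P one at a time, bumping the leftmost entry strictly greater than the inserted value down to the next row. The recording tableau Q records, in position (i, j), the step at which that cell was added to P.
  Insert 4 (step 1): P = [4];  Q = [1]
  Insert 7 (step 2): P = [4, 7];  Q = [1, 2]
  Insert 1 (step 3): P = [1, 7] / [4];  Q = [1, 2] / [3]
  Insert 6 (step 4): P = [1, 6] / [4, 7];  Q = [1, 2] / [3, 4]
  Insert 5 (step 5): P = [1, 5] / [4, 6] / [7];  Q = [1, 2] / [3, 4] / [5]
  Insert 3 (step 6): P = [1, 3] / [4, 5] / [6] / [7];  Q = [1, 2] / [3, 4] / [5] / [6]
  Insert 2 (step 7): P = [1, 2] / [3, 5] / [4] / [6] / [7];  Q = [1, 2] / [3, 4] / [5] / [6] / [7]
Final shape: (2, 2, 1, 1, 1).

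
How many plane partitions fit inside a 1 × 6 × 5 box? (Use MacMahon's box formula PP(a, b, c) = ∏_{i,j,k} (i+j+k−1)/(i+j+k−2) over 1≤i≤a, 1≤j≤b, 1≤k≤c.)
PP(1, 6, 5) = 462

Evaluate the triple product over i = 1..1, j = 1..6, k = 1..5. The factors are (2/1) · (3/2) · (4/3) · (5/4) · (6/5) · (3/2) · (4/3) · (5/4) · … (30 factors total). The numerators and denominators telescope so the product is an integer; carrying out the multiplication exactly gives PP(1, 6, 5) = 462.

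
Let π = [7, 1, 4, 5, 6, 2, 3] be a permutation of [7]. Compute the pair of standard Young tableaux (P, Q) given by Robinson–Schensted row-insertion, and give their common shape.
P = [1, 2, 3, 6] / [4, 5] / [7];  Q = [1, 3, 4, 5] / [2, 7] / [6];  common shape = (4, 2, 1)

Row-insert the values π_1, π_2, … into P one at a time, bumping the leftmost entry strictly greater than the inserted value down to the next row. The recording tableau Q records, in position (i, j), the step at which that cell was added to P.
  Insert 7 (step 1): P = [7];  Q = [1]
  Insert 1 (step 2): P = [1] / [7];  Q = [1] / [2]
  Insert 4 (step 3): P = [1, 4] / [7];  Q = [1, 3] / [2]
  Insert 5 (step 4): P = [1, 4, 5] / [7];  Q = [1, 3, 4] / [2]
  Insert 6 (step 5): P = [1, 4, 5, 6] / [7];  Q = [1, 3, 4, 5] / [2]
  Insert 2 (step 6): P = [1, 2, 5, 6] / [4] / [7];  Q = [1, 3, 4, 5] / [2] / [6]
  Insert 3 (step 7): P = [1, 2, 3, 6] / [4, 5] / [7];  Q = [1, 3, 4, 5] / [2, 7] / [6]
Final shape: (4, 2, 1).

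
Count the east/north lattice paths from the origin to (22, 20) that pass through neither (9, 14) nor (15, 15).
Number of paths = 373297033860

Inclusion–exclusion. Total paths: C(42, 22) = 513791607420. Through P₁: C(23, 9)·C(19, 13) = 22171999080. Through P₂: C(30, 15)·C(12, 7) = 122853075840. Since P₁ is strictly southwest of P₂, a monotone path through both must visit P₁ then P₂; paths through both = C(23, 9)·C(7, 6)·C(12, 7) = 4530501360. Avoid both = 513791607420 − 22171999080 − 122853075840 + 4530501360 = 373297033860.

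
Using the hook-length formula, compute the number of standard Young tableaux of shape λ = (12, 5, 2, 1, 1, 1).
# SYT of shape (12, 5, 2, 1, 1, 1) = 125841408

Hook-length formula: f^λ = n! / Π hook(c), product over all cells c of the Young diagram. For λ = (12, 5, 2, 1, 1, 1), n = 22 boxes. Hook lengths by row (left-to-right, top-to-bottom): [17, 13, 11, 10, 9, 7, 6, 5, 4, 3, 2, 1]; [9, 5, 3, 2, 1]; [5, 1]; [3]; [2]; [1]. Product of hooks = 8931882960000. So f^λ = 22! / 8931882960000 = 1124000727777607680000 / 8931882960000 = 125841408.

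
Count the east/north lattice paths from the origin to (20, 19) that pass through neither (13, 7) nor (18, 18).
Number of paths = 38807602830

Inclusion–exclusion. Total paths: C(39, 20) = 68923264410. Through P₁: C(20, 13)·C(19, 7) = 3906077760. Through P₂: C(36, 18)·C(3, 2) = 27225405900. Since P₁ is strictly southwest of P₂, a monotone path through both must visit P₁ then P₂; paths through both = C(20, 13)·C(16, 5)·C(3, 2) = 1015822080. Avoid both = 68923264410 − 3906077760 − 27225405900 + 1015822080 = 38807602830.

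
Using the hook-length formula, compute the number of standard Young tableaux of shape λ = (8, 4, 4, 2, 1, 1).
# SYT of shape (8, 4, 4, 2, 1, 1) = 129506850

Hook-length formula: f^λ = n! / Π hook(c), product over all cells c of the Young diagram. For λ = (8, 4, 4, 2, 1, 1), n = 20 boxes. Hook lengths by row (left-to-right, top-to-bottom): [13, 10, 8, 7, 4, 3, 2, 1]; [8, 5, 3, 2]; [7, 4, 2, 1]; [4, 1]; [2]; [1]. Product of hooks = 18785894400. So f^λ = 20! / 18785894400 = 2432902008176640000 / 18785894400 = 129506850.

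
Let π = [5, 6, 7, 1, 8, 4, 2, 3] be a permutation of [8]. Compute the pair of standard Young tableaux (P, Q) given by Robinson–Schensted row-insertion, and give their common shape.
P = [1, 2, 3, 8] / [4, 6, 7] / [5];  Q = [1, 2, 3, 5] / [4, 6, 8] / [7];  common shape = (4, 3, 1)

Row-insert the values π_1, π_2, … into P one at a time, bumping the leftmost entry strictly greater than the inserted value down to the next row. The recording tableau Q records, in position (i, j), the step at which that cell was added to P.
  Insert 5 (step 1): P = [5];  Q = [1]
  Insert 6 (step 2): P = [5, 6];  Q = [1, 2]
  Insert 7 (step 3): P = [5, 6, 7];  Q = [1, 2, 3]
  Insert 1 (step 4): P = [1, 6, 7] / [5];  Q = [1, 2, 3] / [4]
  Insert 8 (step 5): P = [1, 6, 7, 8] / [5];  Q = [1, 2, 3, 5] / [4]
  Insert 4 (step 6): P = [1, 4, 7, 8] / [5, 6];  Q = [1, 2, 3, 5] / [4, 6]
  Insert 2 (step 7): P = [1, 2, 7, 8] / [4, 6] / [5];  Q = [1, 2, 3, 5] / [4, 6] / [7]
  Insert 3 (step 8): P = [1, 2, 3, 8] / [4, 6, 7] / [5];  Q = [1, 2, 3, 5] / [4, 6, 8] / [7]
Final shape: (4, 3, 1).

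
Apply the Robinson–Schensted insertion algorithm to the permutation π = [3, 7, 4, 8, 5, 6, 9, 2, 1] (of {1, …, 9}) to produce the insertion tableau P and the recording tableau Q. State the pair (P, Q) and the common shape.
P = [1, 4, 5, 6, 9] / [2, 8] / [3] / [7];  Q = [1, 2, 4, 6, 7] / [3, 5] / [8] / [9];  common shape = (5, 2, 1, 1)

Row-insert the values π_1, π_2, … into P one at a time, bumping the leftmost entry strictly greater than the inserted value down to the next row. The recording tableau Q records, in position (i, j), the step at which that cell was added to P.
  Insert 3 (step 1): P = [3];  Q = [1]
  Insert 7 (step 2): P = [3, 7];  Q = [1, 2]
  Insert 4 (step 3): P = [3, 4] / [7];  Q = [1, 2] / [3]
  Insert 8 (step 4): P = [3, 4, 8] / [7];  Q = [1, 2, 4] / [3]
  Insert 5 (step 5): P = [3, 4, 5] / [7, 8];  Q = [1, 2, 4] / [3, 5]
  Insert 6 (step 6): P = [3, 4, 5, 6] / [7, 8];  Q = [1, 2, 4, 6] / [3, 5]
  Insert 9 (step 7): P = [3, 4, 5, 6, 9] / [7, 8];  Q = [1, 2, 4, 6, 7] / [3, 5]
  Insert 2 (step 8): P = [2, 4, 5, 6, 9] / [3, 8] / [7];  Q = [1, 2, 4, 6, 7] / [3, 5] / [8]
  Insert 1 (step 9): P = [1, 4, 5, 6, 9] / [2, 8] / [3] / [7];  Q = [1, 2, 4, 6, 7] / [3, 5] / [8] / [9]
Final shape: (5, 2, 1, 1).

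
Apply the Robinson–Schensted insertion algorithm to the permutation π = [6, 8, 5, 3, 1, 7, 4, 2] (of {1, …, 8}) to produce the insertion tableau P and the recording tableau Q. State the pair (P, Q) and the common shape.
P = [1, 2] / [3, 4] / [5, 7] / [6, 8];  Q = [1, 2] / [3, 6] / [4, 7] / [5, 8];  common shape = (2, 2, 2, 2)

Row-insert the values π_1, π_2, … into P one at a time, bumping the leftmost entry strictly greater than the inserted value down to the next row. The recording tableau Q records, in position (i, j), the step at which that cell was added to P.
  Insert 6 (step 1): P = [6];  Q = [1]
  Insert 8 (step 2): P = [6, 8];  Q = [1, 2]
  Insert 5 (step 3): P = [5, 8] / [6];  Q = [1, 2] / [3]
  Insert 3 (step 4): P = [3, 8] / [5] / [6];  Q = [1, 2] / [3] / [4]
  Insert 1 (step 5): P = [1, 8] / [3] / [5] / [6];  Q = [1, 2] / [3] / [4] / [5]
  Insert 7 (step 6): P = [1, 7] / [3, 8] / [5] / [6];  Q = [1, 2] / [3, 6] / [4] / [5]
  Insert 4 (step 7): P = [1, 4] / [3, 7] / [5, 8] / [6];  Q = [1, 2] / [3, 6] / [4, 7] / [5]
  Insert 2 (step 8): P = [1, 2] / [3, 4] / [5, 7] / [6, 8];  Q = [1, 2] / [3, 6] / [4, 7] / [5, 8]
Final shape: (2, 2, 2, 2).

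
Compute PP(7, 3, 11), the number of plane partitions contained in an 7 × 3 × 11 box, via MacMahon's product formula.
PP(7, 3, 11) = 431621592480

Evaluate the triple product over i = 1..7, j = 1..3, k = 1..11. The factors are (2/1) · (3/2) · (4/3) · (5/4) · (6/5) · (7/6) · (8/7) · (9/8) · … (231 factors total). The numerators and denominators telescope so the product is an integer; carrying out the multiplication exactly gives PP(7, 3, 11) = 431621592480.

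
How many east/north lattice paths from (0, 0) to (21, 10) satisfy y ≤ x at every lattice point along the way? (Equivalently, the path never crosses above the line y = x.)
Number of paths = 24192090

By the reflection principle (André's argument), the number of monotone paths to (21, 10) with n ≤ m that never go above y = x is C(31, 21) − C(31, 22) = 44352165 − 20160075 = 24192090.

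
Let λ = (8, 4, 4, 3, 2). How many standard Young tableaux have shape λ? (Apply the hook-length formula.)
# SYT of shape (8, 4, 4, 3, 2) = 352716000

Hook-length formula: f^λ = n! / Π hook(c), product over all cells c of the Young diagram. For λ = (8, 4, 4, 3, 2), n = 21 boxes. Hook lengths by row (left-to-right, top-to-bottom): [12, 11, 9, 7, 4, 3, 2, 1]; [7, 6, 4, 2]; [6, 5, 3, 1]; [4, 3, 1]; [2, 1]. Product of hooks = 144850083840. So f^λ = 21! / 144850083840 = 51090942171709440000 / 144850083840 = 352716000.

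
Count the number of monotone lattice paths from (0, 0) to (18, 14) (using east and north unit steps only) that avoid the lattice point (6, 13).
Number of paths = 471082884

Total paths from (0, 0) to (18, 14): C(32, 18) = 471435600. Paths through (6, 13): (paths (0, 0) → (6, 13)) × (paths (6, 13) → (18, 14)) = C(19, 6) · C(13, 12) = 27132 · 13 = 352716. Avoidance count = 471435600 − 352716 = 471082884.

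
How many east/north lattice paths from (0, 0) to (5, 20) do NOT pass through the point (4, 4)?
Number of paths = 51940

Total paths from (0, 0) to (5, 20): C(25, 5) = 53130. Paths through (4, 4): (paths (0, 0) → (4, 4)) × (paths (4, 4) → (5, 20)) = C(8, 4) · C(17, 1) = 70 · 17 = 1190. Avoidance count = 53130 − 1190 = 51940.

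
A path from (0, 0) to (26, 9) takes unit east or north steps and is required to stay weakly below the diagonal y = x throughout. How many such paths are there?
Number of paths = 47071640

By the reflection principle (André's argument), the number of monotone paths to (26, 9) with n ≤ m that never go above y = x is C(35, 26) − C(35, 27) = 70607460 − 23535820 = 47071640.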